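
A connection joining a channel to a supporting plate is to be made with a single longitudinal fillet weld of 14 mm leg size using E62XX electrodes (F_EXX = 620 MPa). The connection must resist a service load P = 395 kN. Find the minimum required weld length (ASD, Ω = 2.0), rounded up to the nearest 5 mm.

L = 215 mm

Throat t_e = 0.707 × 14 = 9.898 mm.
r_n/Ω = (0.6 × 620 × 9.898) / 2.0 = 1841 N/mm = 1.841 kN/mm.
L_req = P / (r_n/Ω) = 395 / 1.841 = 214.6 mm total.
Round up → use L = 215 mm.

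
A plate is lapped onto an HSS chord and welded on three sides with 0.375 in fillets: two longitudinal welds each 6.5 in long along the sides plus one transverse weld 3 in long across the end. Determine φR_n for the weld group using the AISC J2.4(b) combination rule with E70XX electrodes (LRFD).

E70XX → F_EXX = 70 ksi.
t_e = 0.707 × 0.375 = 0.2651 in.
R_nwl = 0.6 × 70 × 0.2651 × 13 = 144.8 kip (longitudinal, 2 welds).
R_nwt = 0.6 × 70 × 0.2651 × 3 = 33.41 kip (transverse, base value).
(i) R_nwl + R_nwt = 178.2 kip; (ii) 0.85 R_nwl + 1.5 R_nwt = 173.2 kip.
R_n = max = 178.2 kip [governs: (i)]; φR_n = 133.6 kip.

φR_n ≈ 134 kip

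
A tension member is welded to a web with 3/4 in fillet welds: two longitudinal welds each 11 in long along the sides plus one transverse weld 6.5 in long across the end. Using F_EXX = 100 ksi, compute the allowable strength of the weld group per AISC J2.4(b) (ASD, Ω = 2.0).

t_e = 0.707 × 0.75 = 0.5302 in.
R_nwl = 0.6 × 100 × 0.5302 × 22 = 699.9 kip (longitudinal, 2 welds).
R_nwt = 0.6 × 100 × 0.5302 × 6.5 = 206.8 kip (transverse, base value).
(i) R_nwl + R_nwt = 906.7 kip; (ii) 0.85 R_nwl + 1.5 R_nwt = 905.1 kip.
R_n = max = 906.7 kip [governs: (i)]; R_n/Ω = 453.4 kip.

R_n/Ω ≈ 453 kip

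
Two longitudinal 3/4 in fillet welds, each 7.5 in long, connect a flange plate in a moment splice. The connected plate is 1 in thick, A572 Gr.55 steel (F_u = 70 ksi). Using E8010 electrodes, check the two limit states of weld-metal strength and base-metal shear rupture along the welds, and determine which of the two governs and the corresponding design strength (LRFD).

E80XX → F_EXX = 80 ksi.
t_e = 0.707 × 0.75 = 0.5302 in; L = 15 in.
Weld metal: φR_n = 0.75 × 0.6 × 80 × 0.5302 × 15 = 286.3 kip.
Base metal (shear rupture): φR_n = 0.75 × 0.6 × 70 × 1 × 15 = 472.5 kip.
Governing: weld metal.

φR_n ≈ 286 kip (weld metal governs)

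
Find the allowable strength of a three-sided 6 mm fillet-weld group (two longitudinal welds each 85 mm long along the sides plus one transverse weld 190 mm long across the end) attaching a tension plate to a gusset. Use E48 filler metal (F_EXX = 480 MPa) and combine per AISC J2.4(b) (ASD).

R_n/Ω ≈ 262 kN

t_e = 0.707 × 6 = 4.242 mm.
R_nwl = 0.6 × 480 × 4.242 × 170 × 10⁻³ = 207.7 kN (longitudinal, 2 welds).
R_nwt = 0.6 × 480 × 4.242 × 190 × 10⁻³ = 232.1 kN (transverse, base value).
(i) R_nwl + R_nwt = 439.8 kN; (ii) 0.85 R_nwl + 1.5 R_nwt = 524.7 kN.
R_n = max = 524.7 kN [governs: (ii)]; R_n/Ω = 262.4 kN.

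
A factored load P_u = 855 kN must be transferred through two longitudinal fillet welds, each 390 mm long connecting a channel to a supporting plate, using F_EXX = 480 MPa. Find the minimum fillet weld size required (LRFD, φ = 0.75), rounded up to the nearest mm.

w = 8 mm

Total weld length L = 780 mm.
Required throat t_e = P_u / (φ × 0.6 F_EXX × L) = 855 / (0.75 × 0.6 × 480 × 780 × 10⁻³) = 5.075 mm.
Required leg w = t_e / 0.707 = 7.178 mm → use 8 mm.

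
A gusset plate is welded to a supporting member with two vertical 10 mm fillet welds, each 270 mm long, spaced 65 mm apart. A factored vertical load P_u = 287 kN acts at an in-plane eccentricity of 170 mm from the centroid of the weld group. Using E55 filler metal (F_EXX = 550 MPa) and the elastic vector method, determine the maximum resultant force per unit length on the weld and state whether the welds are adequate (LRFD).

f_max ≈ 1950 N/mm; NOT adequate

Total weld length L_w = 540 mm. Treat welds as unit-width lines.
Polar moment about centroid: J = 2[d³/12 + d(b/2)²] = 2[270³/12 + 270×32.5²] = 3851000 mm³.
Direct shear f_v = P/L_w = 287×10³ / 540 = 531.5 N/mm (vertical).
Torsion M = P·e = 287×10³ × 170 = 48790000 N·mm.
Critical point at (x, y) = (32.5, 135) from centroid. f_tx = M·y/J = 1710 N/mm; f_ty = M·x/J = 411.8 N/mm.
Resultant f_max = √[f_tx² + (f_v + f_ty)²] = √[1710² + (531.5 + 411.8)²] = 1953 N/mm.
Capacity per unit length: φr_n = 0.75 × 0.6 × 550 × (0.707 × 10) = 1750 N/mm.
1953 > 1750 → NOT adequate.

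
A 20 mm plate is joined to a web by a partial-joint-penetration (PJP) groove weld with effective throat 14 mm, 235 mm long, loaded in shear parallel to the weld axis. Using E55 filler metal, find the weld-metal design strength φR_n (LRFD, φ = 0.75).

φR_n ≈ 814 kN

E55XX → F_EXX = 550 MPa.
Effective throat (given) t_e = 14 mm.
A_we = 14 × 235 = 3290 mm².
F_nw = 0.6 F_EXX = 330 MPa.
φR_n = 0.75 × 330 × 3290 × 10⁻³ = 814.3 kN.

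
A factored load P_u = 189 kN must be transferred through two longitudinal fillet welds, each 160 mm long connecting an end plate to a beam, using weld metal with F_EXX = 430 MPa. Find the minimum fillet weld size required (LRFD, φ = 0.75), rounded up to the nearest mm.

w = 5 mm

Total weld length L = 320 mm.
Required throat t_e = P_u / (φ × 0.6 F_EXX × L) = 189 / (0.75 × 0.6 × 430 × 320 × 10⁻³) = 3.052 mm.
Required leg w = t_e / 0.707 = 4.317 mm → use 5 mm.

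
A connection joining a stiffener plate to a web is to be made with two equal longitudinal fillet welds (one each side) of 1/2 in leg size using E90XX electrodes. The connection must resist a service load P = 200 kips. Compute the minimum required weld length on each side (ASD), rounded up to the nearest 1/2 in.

L = 10.5 in on each side

E90XX → F_EXX = 90 ksi.
Throat t_e = 0.707 × 0.5 = 0.3535 in.
r_n/Ω = (0.6 × 90 × 0.3535) / 2.0 = 9.544 kip/in.
L_req = P / (r_n/Ω) = 200 / 9.544 = 20.95 in total.
Per side: 20.95 / 2 = 10.48 in.
Round up → use L = 10.5 in on each side.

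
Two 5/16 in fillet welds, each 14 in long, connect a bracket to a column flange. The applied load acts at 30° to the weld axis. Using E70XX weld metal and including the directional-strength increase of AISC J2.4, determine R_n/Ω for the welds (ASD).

R_n/Ω ≈ 153 kip

E70XX → F_EXX = 70 ksi.
t_e = 0.707 × 0.3125 = 0.2209 in; A_we = 0.2209 × 28 = 6.186 in².
Directional factor: 1.0 + 0.5 sin^1.5(30°) = 1.177.
F_nw = 0.6 × 70 × 1.177 = 49.42 ksi.
R_n/Ω = (49.42 × 6.186) / 2.0 = 152.9 kip.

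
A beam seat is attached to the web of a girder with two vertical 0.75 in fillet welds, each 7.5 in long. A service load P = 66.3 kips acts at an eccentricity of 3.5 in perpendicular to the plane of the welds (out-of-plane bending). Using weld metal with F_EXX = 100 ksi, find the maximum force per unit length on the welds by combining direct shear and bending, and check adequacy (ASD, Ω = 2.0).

f_max ≈ 13.1 kip/in; adequate

L_w = 2 × 7.5 = 15 in; section modulus (unit throat) S = 2 × L²/6 = 18.75 in².
Direct shear f_v = P/L_w = 66.3/15 = 4.42 kip/in.
Moment M = P × e = 66.3 × 3.5 = 232.05 kip·in; bending f_b = M/S = 12.38 kip/in.
f_max = √(f_v² + f_b²) = √(4.42² + 12.38²) = 13.14 kip/in.
r_n/Ω = (1/2.0) × 0.6 × 100 × (0.707 × 0.75) = 15.91 kip/in → adequate.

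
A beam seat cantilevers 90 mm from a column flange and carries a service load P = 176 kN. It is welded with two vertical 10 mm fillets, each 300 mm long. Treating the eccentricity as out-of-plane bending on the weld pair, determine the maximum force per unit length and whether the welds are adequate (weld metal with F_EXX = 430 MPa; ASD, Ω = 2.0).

L_w = 2 × 300 = 600 mm; section modulus (unit throat) S = 2 × L²/6 = 30000 mm².
Direct shear f_v = P/L_w = 176×10³/600 = 293.3 N/mm.
Moment M = P × e = 176×10³ × 90 = 15840000 N·mm; bending f_b = M/S = 528 N/mm.
f_max = √(f_v² + f_b²) = √(293.3² + 528²) = 604 N/mm.
r_n/Ω = (1/2.0) × 0.6 × 430 × (0.707 × 10) = 912 N/mm → adequate.

f_max ≈ 604 N/mm; adequate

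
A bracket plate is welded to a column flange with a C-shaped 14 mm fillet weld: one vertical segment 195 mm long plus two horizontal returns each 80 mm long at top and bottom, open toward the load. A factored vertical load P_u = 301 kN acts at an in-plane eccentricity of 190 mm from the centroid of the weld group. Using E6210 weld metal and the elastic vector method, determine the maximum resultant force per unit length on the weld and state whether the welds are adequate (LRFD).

f_max ≈ 3330 N/mm; NOT adequate

E62XX → F_EXX = 620 MPa.
Total weld length L_w = 355 mm. Treat welds as unit-width lines.
Centroid: x̄ = 2×80×40 / 355 = 18.03 mm from the vertical weld.
Polar moment about centroid: J = I_x + I_y = [195³/12 + 2×80×97.5²] + [195×18.03² + 2(80³/12 + 80×21.97²)] = 2365000 mm³.
Direct shear f_v = P/L_w = 301×10³ / 355 = 847.9 N/mm (vertical).
Torsion M = P·e = 301×10³ × 190 = 57190000 N·mm.
Critical point at (x, y) = (61.97, 97.5) from centroid. f_tx = M·y/J = 2358 N/mm; f_ty = M·x/J = 1499 N/mm.
Resultant f_max = √[f_tx² + (f_v + f_ty)²] = √[2358² + (847.9 + 1499)²] = 3327 N/mm.
Capacity per unit length: φr_n = 0.75 × 0.6 × 620 × (0.707 × 14) = 2762 N/mm.
3327 > 2762 → NOT adequate.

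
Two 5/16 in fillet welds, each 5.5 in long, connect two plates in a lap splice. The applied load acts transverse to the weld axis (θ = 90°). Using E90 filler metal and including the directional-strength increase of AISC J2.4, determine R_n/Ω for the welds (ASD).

E90XX → F_EXX = 90 ksi.
t_e = 0.707 × 0.3125 = 0.2209 in; A_we = 0.2209 × 11 = 2.43 in².
Directional factor: 1.0 + 0.5 sin^1.5(90°) = 1.5.
F_nw = 0.6 × 90 × 1.5 = 81 ksi.
R_n/Ω = (81 × 2.43) / 2.0 = 98.43 kips.

R_n/Ω ≈ 98.4 kips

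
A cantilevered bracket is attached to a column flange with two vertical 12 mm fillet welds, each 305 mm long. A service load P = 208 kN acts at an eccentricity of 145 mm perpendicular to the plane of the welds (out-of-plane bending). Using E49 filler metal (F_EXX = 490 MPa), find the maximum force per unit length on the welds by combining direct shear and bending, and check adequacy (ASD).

f_max ≈ 1030 N/mm; adequate

L_w = 2 × 305 = 610 mm; section modulus (unit throat) S = 2 × L²/6 = 31010 mm².
Direct shear f_v = P/L_w = 208×10³/610 = 341 N/mm.
Moment M = P × e = 208×10³ × 145 = 30160000 N·mm; bending f_b = M/S = 972.6 N/mm.
f_max = √(f_v² + f_b²) = √(341² + 972.6²) = 1031 N/mm.
r_n/Ω = (1/2.0) × 0.6 × 490 × (0.707 × 12) = 1247 N/mm → adequate.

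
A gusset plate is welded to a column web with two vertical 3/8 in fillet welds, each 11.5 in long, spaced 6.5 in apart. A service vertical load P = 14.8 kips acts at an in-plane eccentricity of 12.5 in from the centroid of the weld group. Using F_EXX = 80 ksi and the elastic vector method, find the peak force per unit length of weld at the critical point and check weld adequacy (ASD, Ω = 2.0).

Total weld length L_w = 23 in. Treat welds as unit-width lines.
Polar moment about centroid: J = 2[d³/12 + d(b/2)²] = 2[11.5³/12 + 11.5×3.25²] = 496.4 in³.
Direct shear f_v = P/L_w = 14.8 / 23 = 0.6435 kip/in (vertical).
Torsion M = P·e = 14.8 × 12.5 = 185 kip·in.
Critical point at (x, y) = (3.25, 5.75) from centroid. f_tx = M·y/J = 2.143 kip/in; f_ty = M·x/J = 1.211 kip/in.
Resultant f_max = √[f_tx² + (f_v + f_ty)²] = √[2.143² + (0.6435 + 1.211)²] = 2.834 kip/in.
Capacity per unit length: r_n/Ω = (1/2.0) × 0.6 × 80 × (0.707 × 0.375) = 6.363 kip/in.
2.834 ≤ 6.363 → adequate.

f_max ≈ 2.83 kip/in; adequate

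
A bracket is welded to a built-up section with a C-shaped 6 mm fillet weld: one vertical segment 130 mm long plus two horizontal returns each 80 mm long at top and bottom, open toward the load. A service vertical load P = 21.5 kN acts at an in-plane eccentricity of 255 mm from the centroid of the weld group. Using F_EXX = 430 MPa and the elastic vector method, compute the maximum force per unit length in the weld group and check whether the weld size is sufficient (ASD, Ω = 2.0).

f_max ≈ 503 N/mm; adequate

Total weld length L_w = 290 mm. Treat welds as unit-width lines.
Centroid: x̄ = 2×80×40 / 290 = 22.07 mm from the vertical weld.
Polar moment about centroid: J = I_x + I_y = [130³/12 + 2×80×65²] + [130×22.07² + 2(80³/12 + 80×17.93²)] = 1059000 mm³.
Direct shear f_v = P/L_w = 21.5×10³ / 290 = 74.14 N/mm (vertical).
Torsion M = P·e = 21.5×10³ × 255 = 5482500 N·mm.
Critical point at (x, y) = (57.93, 65) from centroid. f_tx = M·y/J = 336.5 N/mm; f_ty = M·x/J = 299.9 N/mm.
Resultant f_max = √[f_tx² + (f_v + f_ty)²] = √[336.5² + (74.14 + 299.9)²] = 503.1 N/mm.
Capacity per unit length: r_n/Ω = (1/2.0) × 0.6 × 430 × (0.707 × 6) = 547.2 N/mm.
503.1 ≤ 547.2 → adequate.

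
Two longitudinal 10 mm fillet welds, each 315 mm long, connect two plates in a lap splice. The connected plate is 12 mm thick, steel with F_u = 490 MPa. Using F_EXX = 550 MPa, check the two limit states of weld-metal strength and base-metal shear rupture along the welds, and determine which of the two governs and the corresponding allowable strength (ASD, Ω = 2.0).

t_e = 0.707 × 10 = 7.07 mm; L = 630 mm.
Weld metal: R_n/Ω = (1/2.0) × 0.6 × 550 × 7.07 × 630 × 10⁻³ = 734.9 kN.
Base metal (shear rupture): R_n/Ω = (1/2.0) × 0.6 × 490 × 12 × 630 × 10⁻³ = 1111 kN.
Governing: weld metal.

R_n/Ω ≈ 735 kN (weld metal governs)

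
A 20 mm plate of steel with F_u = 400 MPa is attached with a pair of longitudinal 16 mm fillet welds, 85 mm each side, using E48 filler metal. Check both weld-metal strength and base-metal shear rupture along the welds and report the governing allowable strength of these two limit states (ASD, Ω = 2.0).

R_n/Ω ≈ 277 kN (weld metal governs)

E48XX → F_EXX = 480 MPa.
t_e = 0.707 × 16 = 11.31 mm; L = 170 mm.
Weld metal: R_n/Ω = (1/2.0) × 0.6 × 480 × 11.31 × 170 × 10⁻³ = 276.9 kN.
Base metal (shear rupture): R_n/Ω = (1/2.0) × 0.6 × 400 × 20 × 170 × 10⁻³ = 408 kN.
Governing: weld metal.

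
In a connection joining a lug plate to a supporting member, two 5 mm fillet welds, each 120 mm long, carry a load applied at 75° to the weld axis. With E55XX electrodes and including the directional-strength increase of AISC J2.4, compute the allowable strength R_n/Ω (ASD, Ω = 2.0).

E55XX → F_EXX = 550 MPa.
t_e = 0.707 × 5 = 3.535 mm; A_we = 3.535 × 240 = 848.4 mm².
Directional factor: 1.0 + 0.5 sin^1.5(75°) = 1.475.
F_nw = 0.6 × 550 × 1.475 = 486.6 MPa.
R_n/Ω = (486.6 × 848.4) / 2.0 × 10⁻³ = 206.4 kN.

R_n/Ω ≈ 206 kN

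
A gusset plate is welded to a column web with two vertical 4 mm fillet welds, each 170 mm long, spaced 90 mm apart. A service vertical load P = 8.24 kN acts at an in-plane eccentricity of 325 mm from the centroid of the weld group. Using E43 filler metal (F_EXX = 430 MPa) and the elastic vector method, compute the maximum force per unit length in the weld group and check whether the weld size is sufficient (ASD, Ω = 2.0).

Total weld length L_w = 340 mm. Treat welds as unit-width lines.
Polar moment about centroid: J = 2[d³/12 + d(b/2)²] = 2[170³/12 + 170×45²] = 1507000 mm³.
Direct shear f_v = P/L_w = 8.24×10³ / 340 = 24.24 N/mm (vertical).
Torsion M = P·e = 8.24×10³ × 325 = 2678000 N·mm.
Critical point at (x, y) = (45, 85) from centroid. f_tx = M·y/J = 151 N/mm; f_ty = M·x/J = 79.95 N/mm.
Resultant f_max = √[f_tx² + (f_v + f_ty)²] = √[151² + (24.24 + 79.95)²] = 183.5 N/mm.
Capacity per unit length: r_n/Ω = (1/2.0) × 0.6 × 430 × (0.707 × 4) = 364.8 N/mm.
183.5 ≤ 364.8 → adequate.

f_max ≈ 183 N/mm; adequate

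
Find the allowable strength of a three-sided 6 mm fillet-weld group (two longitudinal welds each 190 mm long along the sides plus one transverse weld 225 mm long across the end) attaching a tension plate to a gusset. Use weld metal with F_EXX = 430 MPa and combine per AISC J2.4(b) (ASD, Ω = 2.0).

R_n/Ω ≈ 361 kN

t_e = 0.707 × 6 = 4.242 mm.
R_nwl = 0.6 × 430 × 4.242 × 380 × 10⁻³ = 415.9 kN (longitudinal, 2 welds).
R_nwt = 0.6 × 430 × 4.242 × 225 × 10⁻³ = 246.2 kN (transverse, base value).
(i) R_nwl + R_nwt = 662.1 kN; (ii) 0.85 R_nwl + 1.5 R_nwt = 722.9 kN.
R_n = max = 722.9 kN [governs: (ii)]; R_n/Ω = 361.4 kN.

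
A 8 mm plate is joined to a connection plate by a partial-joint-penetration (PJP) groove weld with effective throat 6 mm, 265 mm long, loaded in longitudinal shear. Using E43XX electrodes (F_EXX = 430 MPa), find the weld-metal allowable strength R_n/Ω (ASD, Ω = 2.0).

R_n/Ω ≈ 205 kN

Effective throat (given) t_e = 6 mm.
A_we = 6 × 265 = 1590 mm².
F_nw = 0.6 F_EXX = 258 MPa.
R_n/Ω = (258 × 1590) / 2.0 × 10⁻³ = 205.1 kN.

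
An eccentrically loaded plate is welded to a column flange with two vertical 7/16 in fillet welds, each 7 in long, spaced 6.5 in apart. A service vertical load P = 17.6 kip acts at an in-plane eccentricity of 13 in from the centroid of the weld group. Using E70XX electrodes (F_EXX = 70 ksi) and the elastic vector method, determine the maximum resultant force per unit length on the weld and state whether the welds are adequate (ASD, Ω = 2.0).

Total weld length L_w = 14 in. Treat welds as unit-width lines.
Polar moment about centroid: J = 2[d³/12 + d(b/2)²] = 2[7³/12 + 7×3.25²] = 205 in³.
Direct shear f_v = P/L_w = 17.6 / 14 = 1.257 kip/in (vertical).
Torsion M = P·e = 17.6 × 13 = 228.8 kip·in.
Critical point at (x, y) = (3.25, 3.5) from centroid. f_tx = M·y/J = 3.906 kip/in; f_ty = M·x/J = 3.627 kip/in.
Resultant f_max = √[f_tx² + (f_v + f_ty)²] = √[3.906² + (1.257 + 3.627)²] = 6.253 kip/in.
Capacity per unit length: r_n/Ω = (1/2.0) × 0.6 × 70 × (0.707 × 0.4375) = 6.496 kip/in.
6.253 ≤ 6.496 → adequate.

f_max ≈ 6.25 kip/in; adequate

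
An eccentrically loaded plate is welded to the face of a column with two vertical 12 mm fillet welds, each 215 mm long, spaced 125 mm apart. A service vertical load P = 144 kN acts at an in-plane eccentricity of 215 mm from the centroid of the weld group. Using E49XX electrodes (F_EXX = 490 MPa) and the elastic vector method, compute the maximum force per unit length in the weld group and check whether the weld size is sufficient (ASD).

f_max ≈ 1350 N/mm; NOT adequate

Total weld length L_w = 430 mm. Treat welds as unit-width lines.
Polar moment about centroid: J = 2[d³/12 + d(b/2)²] = 2[215³/12 + 215×62.5²] = 3336000 mm³.
Direct shear f_v = P/L_w = 144×10³ / 430 = 334.9 N/mm (vertical).
Torsion M = P·e = 144×10³ × 215 = 30960000 N·mm.
Critical point at (x, y) = (62.5, 107.5) from centroid. f_tx = M·y/J = 997.6 N/mm; f_ty = M·x/J = 580 N/mm.
Resultant f_max = √[f_tx² + (f_v + f_ty)²] = √[997.6² + (334.9 + 580)²] = 1354 N/mm.
Capacity per unit length: r_n/Ω = (1/2.0) × 0.6 × 490 × (0.707 × 12) = 1247 N/mm.
1354 > 1247 → NOT adequate.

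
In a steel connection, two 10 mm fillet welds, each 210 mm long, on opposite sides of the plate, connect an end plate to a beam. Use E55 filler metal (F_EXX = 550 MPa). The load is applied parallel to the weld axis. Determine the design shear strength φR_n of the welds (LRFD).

φR_n ≈ 735 kN

Effective throat t_e = 0.707 × 10 = 7.07 mm.
Total length L = 420 mm; A_we = 7.07 × 420 = 2969 mm².
F_nw = 0.6 F_EXX = 0.6 × 550 = 330 MPa.
φR_n = 0.75 × 330 × 2969 × 10⁻³ = 734.9 kN.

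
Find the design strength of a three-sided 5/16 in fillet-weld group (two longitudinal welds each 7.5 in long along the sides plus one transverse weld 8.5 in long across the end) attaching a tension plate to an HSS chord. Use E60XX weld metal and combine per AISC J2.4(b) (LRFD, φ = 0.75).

φR_n ≈ 152 kips

E60XX → F_EXX = 60 ksi.
t_e = 0.707 × 0.3125 = 0.2209 in.
R_nwl = 0.6 × 60 × 0.2209 × 15 = 119.3 kips (longitudinal, 2 welds).
R_nwt = 0.6 × 60 × 0.2209 × 8.5 = 67.61 kips (transverse, base value).
(i) R_nwl + R_nwt = 186.9 kips; (ii) 0.85 R_nwl + 1.5 R_nwt = 202.8 kips.
R_n = max = 202.8 kips [governs: (ii)]; φR_n = 152.1 kips.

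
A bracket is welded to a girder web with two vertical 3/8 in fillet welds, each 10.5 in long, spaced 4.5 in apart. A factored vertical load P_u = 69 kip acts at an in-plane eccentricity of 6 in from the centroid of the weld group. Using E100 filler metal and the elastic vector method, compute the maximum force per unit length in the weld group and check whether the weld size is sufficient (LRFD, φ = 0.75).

E100XX → F_EXX = 100 ksi.
Total weld length L_w = 21 in. Treat welds as unit-width lines.
Polar moment about centroid: J = 2[d³/12 + d(b/2)²] = 2[10.5³/12 + 10.5×2.25²] = 299.2 in³.
Direct shear f_v = P/L_w = 69 / 21 = 3.286 kip/in (vertical).
Torsion M = P·e = 69 × 6 = 414 kip·in.
Critical point at (x, y) = (2.25, 5.25) from centroid. f_tx = M·y/J = 7.263 kip/in; f_ty = M·x/J = 3.113 kip/in.
Resultant f_max = √[f_tx² + (f_v + f_ty)²] = √[7.263² + (3.286 + 3.113)²] = 9.68 kip/in.
Capacity per unit length: φr_n = 0.75 × 0.6 × 100 × (0.707 × 0.375) = 11.93 kip/in.
9.68 ≤ 11.93 → adequate.

f_max ≈ 9.68 kip/in; adequate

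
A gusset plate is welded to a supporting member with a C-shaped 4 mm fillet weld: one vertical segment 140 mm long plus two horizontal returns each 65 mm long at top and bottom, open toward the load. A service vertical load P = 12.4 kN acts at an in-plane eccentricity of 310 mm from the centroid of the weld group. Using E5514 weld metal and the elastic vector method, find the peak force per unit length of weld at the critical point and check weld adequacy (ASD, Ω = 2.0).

E55XX → F_EXX = 550 MPa.
Total weld length L_w = 270 mm. Treat welds as unit-width lines.
Centroid: x̄ = 2×65×32.5 / 270 = 15.65 mm from the vertical weld.
Polar moment about centroid: J = I_x + I_y = [140³/12 + 2×65×70²] + [140×15.65² + 2(65³/12 + 65×16.85²)] = 982600 mm³.
Direct shear f_v = P/L_w = 12.4×10³ / 270 = 45.93 N/mm (vertical).
Torsion M = P·e = 12.4×10³ × 310 = 3844000 N·mm.
Critical point at (x, y) = (49.35, 70) from centroid. f_tx = M·y/J = 273.8 N/mm; f_ty = M·x/J = 193.1 N/mm.
Resultant f_max = √[f_tx² + (f_v + f_ty)²] = √[273.8² + (45.93 + 193.1)²] = 363.5 N/mm.
Capacity per unit length: r_n/Ω = (1/2.0) × 0.6 × 550 × (0.707 × 4) = 466.6 N/mm.
363.5 ≤ 466.6 → adequate.

f_max ≈ 363 N/mm; adequate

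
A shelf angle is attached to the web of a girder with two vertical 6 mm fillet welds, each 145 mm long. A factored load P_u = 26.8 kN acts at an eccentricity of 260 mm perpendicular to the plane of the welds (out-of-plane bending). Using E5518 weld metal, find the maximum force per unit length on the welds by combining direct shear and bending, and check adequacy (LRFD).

E55XX → F_EXX = 550 MPa.
L_w = 2 × 145 = 290 mm; section modulus (unit throat) S = 2 × L²/6 = 7008 mm².
Direct shear f_v = P/L_w = 26.8×10³/290 = 92.41 N/mm.
Moment M = P × e = 26.8×10³ × 260 = 6968000 N·mm; bending f_b = M/S = 994.2 N/mm.
f_max = √(f_v² + f_b²) = √(92.41² + 994.2²) = 998.5 N/mm.
φr_n = 0.75 × 0.6 × 550 × (0.707 × 6) = 1050 N/mm → adequate.

f_max ≈ 999 N/mm; adequate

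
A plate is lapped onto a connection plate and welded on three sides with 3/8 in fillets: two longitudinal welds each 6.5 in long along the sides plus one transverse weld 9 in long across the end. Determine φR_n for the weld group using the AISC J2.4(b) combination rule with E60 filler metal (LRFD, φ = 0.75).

E60XX → F_EXX = 60 ksi.
t_e = 0.707 × 0.375 = 0.2651 in.
R_nwl = 0.6 × 60 × 0.2651 × 13 = 124.1 kip (longitudinal, 2 welds).
R_nwt = 0.6 × 60 × 0.2651 × 9 = 85.9 kip (transverse, base value).
(i) R_nwl + R_nwt = 210 kip; (ii) 0.85 R_nwl + 1.5 R_nwt = 234.3 kip.
R_n = max = 234.3 kip [governs: (ii)]; φR_n = 175.7 kip.

φR_n ≈ 176 kip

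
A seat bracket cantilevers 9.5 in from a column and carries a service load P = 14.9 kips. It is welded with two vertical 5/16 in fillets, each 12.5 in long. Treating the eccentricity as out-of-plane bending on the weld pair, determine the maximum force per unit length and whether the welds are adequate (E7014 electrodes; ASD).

f_max ≈ 2.78 kip/in; adequate

E70XX → F_EXX = 70 ksi.
L_w = 2 × 12.5 = 25 in; section modulus (unit throat) S = 2 × L²/6 = 52.08 in².
Direct shear f_v = P/L_w = 14.9/25 = 0.596 kip/in.
Moment M = P × e = 14.9 × 9.5 = 141.55 kip·in; bending f_b = M/S = 2.718 kip/in.
f_max = √(f_v² + f_b²) = √(0.596² + 2.718²) = 2.782 kip/in.
r_n/Ω = (1/2.0) × 0.6 × 70 × (0.707 × 0.3125) = 4.64 kip/in → adequate.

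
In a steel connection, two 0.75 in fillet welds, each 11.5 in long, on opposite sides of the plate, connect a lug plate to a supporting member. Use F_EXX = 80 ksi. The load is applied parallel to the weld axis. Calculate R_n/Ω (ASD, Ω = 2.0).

Effective throat t_e = 0.707 × 0.75 = 0.5302 in.
Total length L = 23 in; A_we = 0.5302 × 23 = 12.2 in².
F_nw = 0.6 F_EXX = 0.6 × 80 = 48 ksi.
R_n = 48 × 12.2 = 585.4 kip; R_n/Ω = 585.4/2.0 = 292.7 kip.

R_n/Ω ≈ 293 kip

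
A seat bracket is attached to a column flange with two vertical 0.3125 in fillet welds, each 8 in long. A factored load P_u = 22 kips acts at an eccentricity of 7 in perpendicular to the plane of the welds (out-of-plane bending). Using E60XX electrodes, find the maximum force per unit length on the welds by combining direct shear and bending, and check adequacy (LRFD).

f_max ≈ 7.35 kip/in; NOT adequate

E60XX → F_EXX = 60 ksi.
L_w = 2 × 8 = 16 in; section modulus (unit throat) S = 2 × L²/6 = 21.33 in².
Direct shear f_v = P/L_w = 22/16 = 1.375 kip/in.
Moment M = P × e = 22 × 7 = 154 kip·in; bending f_b = M/S = 7.219 kip/in.
f_max = √(f_v² + f_b²) = √(1.375² + 7.219²) = 7.349 kip/in.
φr_n = 0.75 × 0.6 × 60 × (0.707 × 0.3125) = 5.965 kip/in → NOT adequate.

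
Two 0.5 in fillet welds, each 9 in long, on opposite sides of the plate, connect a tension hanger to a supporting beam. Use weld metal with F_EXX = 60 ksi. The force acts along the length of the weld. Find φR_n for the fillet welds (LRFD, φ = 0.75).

φR_n ≈ 172 kip

Effective throat t_e = 0.707 × 0.5 = 0.3535 in.
Total length L = 18 in; A_we = 0.3535 × 18 = 6.363 in².
F_nw = 0.6 F_EXX = 0.6 × 60 = 36 ksi.
φR_n = 0.75 × 36 × 6.363 = 171.8 kip.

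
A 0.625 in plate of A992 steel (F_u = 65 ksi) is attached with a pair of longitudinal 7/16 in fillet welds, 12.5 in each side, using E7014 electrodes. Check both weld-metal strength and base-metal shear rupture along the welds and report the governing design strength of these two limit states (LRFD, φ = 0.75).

E70XX → F_EXX = 70 ksi.
t_e = 0.707 × 0.4375 = 0.3093 in; L = 25 in.
Weld metal: φR_n = 0.75 × 0.6 × 70 × 0.3093 × 25 = 243.6 kip.
Base metal (shear rupture): φR_n = 0.75 × 0.6 × 65 × 0.625 × 25 = 457 kip.
Governing: weld metal.

φR_n ≈ 244 kip (weld metal governs)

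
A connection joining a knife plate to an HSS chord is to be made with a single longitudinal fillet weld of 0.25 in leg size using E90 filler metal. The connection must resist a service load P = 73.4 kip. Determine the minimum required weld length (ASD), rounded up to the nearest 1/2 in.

L = 15.5 in

E90XX → F_EXX = 90 ksi.
Throat t_e = 0.707 × 0.25 = 0.1767 in.
r_n/Ω = (0.6 × 90 × 0.1767) / 2.0 = 4.772 kip/in.
L_req = P / (r_n/Ω) = 73.4 / 4.772 = 15.38 in total.
Round up → use L = 15.5 in.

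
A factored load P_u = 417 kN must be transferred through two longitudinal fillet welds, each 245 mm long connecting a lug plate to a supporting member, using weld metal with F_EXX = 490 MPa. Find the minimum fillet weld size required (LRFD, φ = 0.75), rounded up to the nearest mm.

w = 6 mm

Total weld length L = 490 mm.
Required throat t_e = P_u / (φ × 0.6 F_EXX × L) = 417 / (0.75 × 0.6 × 490 × 490 × 10⁻³) = 3.86 mm.
Required leg w = t_e / 0.707 = 5.459 mm → use 6 mm.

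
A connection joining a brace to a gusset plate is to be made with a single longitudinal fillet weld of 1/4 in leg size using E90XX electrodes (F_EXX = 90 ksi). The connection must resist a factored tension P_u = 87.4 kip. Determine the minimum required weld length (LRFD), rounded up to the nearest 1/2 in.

L = 12.5 in

Throat t_e = 0.707 × 0.25 = 0.1767 in.
φr_n = 0.75 × 0.6 × 90 × 0.1767 = 7.158 kip/in.
L_req = P_u / φr_n = 87.4 / 7.158 = 12.21 in total.
Round up → use L = 12.5 in.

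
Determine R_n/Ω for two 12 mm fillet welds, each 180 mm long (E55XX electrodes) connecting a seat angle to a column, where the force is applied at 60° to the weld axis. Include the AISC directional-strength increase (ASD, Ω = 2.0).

E55XX → F_EXX = 550 MPa.
t_e = 0.707 × 12 = 8.484 mm; A_we = 8.484 × 360 = 3054 mm².
Directional factor: 1.0 + 0.5 sin^1.5(60°) = 1.403.
F_nw = 0.6 × 550 × 1.403 = 463 MPa.
R_n/Ω = (463 × 3054) / 2.0 × 10⁻³ = 707 kN.

R_n/Ω ≈ 707 kN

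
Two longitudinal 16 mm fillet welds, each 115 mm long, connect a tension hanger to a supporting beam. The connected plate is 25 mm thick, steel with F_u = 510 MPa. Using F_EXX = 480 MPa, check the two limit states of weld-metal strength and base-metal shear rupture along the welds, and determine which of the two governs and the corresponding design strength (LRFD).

φR_n ≈ 562 kN (weld metal governs)

t_e = 0.707 × 16 = 11.31 mm; L = 230 mm.
Weld metal: φR_n = 0.75 × 0.6 × 480 × 11.31 × 230 × 10⁻³ = 562 kN.
Base metal (shear rupture): φR_n = 0.75 × 0.6 × 510 × 25 × 230 × 10⁻³ = 1320 kN.
Governing: weld metal.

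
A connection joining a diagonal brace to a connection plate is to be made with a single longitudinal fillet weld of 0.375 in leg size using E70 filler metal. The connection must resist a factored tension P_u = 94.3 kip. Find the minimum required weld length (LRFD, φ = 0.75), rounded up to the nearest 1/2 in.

L = 11.5 in

E70XX → F_EXX = 70 ksi.
Throat t_e = 0.707 × 0.375 = 0.2651 in.
φr_n = 0.75 × 0.6 × 70 × 0.2651 = 8.351 kip/in.
L_req = P_u / φr_n = 94.3 / 8.351 = 11.29 in total.
Round up → use L = 11.5 in.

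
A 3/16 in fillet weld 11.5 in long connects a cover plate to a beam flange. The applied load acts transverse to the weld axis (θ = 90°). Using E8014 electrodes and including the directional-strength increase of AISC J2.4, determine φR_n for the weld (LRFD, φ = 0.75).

E80XX → F_EXX = 80 ksi.
t_e = 0.707 × 0.1875 = 0.1326 in; A_we = 0.1326 × 11.5 = 1.524 in².
Directional factor: 1.0 + 0.5 sin^1.5(90°) = 1.5.
F_nw = 0.6 × 80 × 1.5 = 72 ksi.
φR_n = 0.75 × 72 × 1.524 = 82.32 kip.

φR_n ≈ 82.3 kip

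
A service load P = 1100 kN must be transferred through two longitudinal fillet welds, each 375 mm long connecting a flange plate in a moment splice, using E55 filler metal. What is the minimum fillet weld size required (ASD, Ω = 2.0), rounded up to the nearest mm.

E55XX → F_EXX = 550 MPa.
Total weld length L = 750 mm.
Required throat t_e = P × Ω / (0.6 F_EXX × L) = 1100 × 2.0 / (0.6 × 550 × 750 × 10⁻³) = 8.889 mm.
Required leg w = t_e / 0.707 = 12.57 mm → use 13 mm.

w = 13 mm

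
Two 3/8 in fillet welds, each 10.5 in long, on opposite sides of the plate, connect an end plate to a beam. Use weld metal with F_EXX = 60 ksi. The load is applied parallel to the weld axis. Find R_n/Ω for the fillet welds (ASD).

Effective throat t_e = 0.707 × 0.375 = 0.2651 in.
Total length L = 21 in; A_we = 0.2651 × 21 = 5.568 in².
F_nw = 0.6 F_EXX = 0.6 × 60 = 36 ksi.
R_n = 36 × 5.568 = 200.4 kips; R_n/Ω = 200.4/2.0 = 100.2 kips.

R_n/Ω ≈ 100 kips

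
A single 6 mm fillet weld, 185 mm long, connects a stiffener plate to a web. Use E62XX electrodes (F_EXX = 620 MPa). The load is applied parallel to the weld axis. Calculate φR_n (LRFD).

φR_n ≈ 219 kN

Effective throat t_e = 0.707 × 6 = 4.242 mm.
Total length L = 185 mm; A_we = 4.242 × 185 = 784.8 mm².
F_nw = 0.6 F_EXX = 0.6 × 620 = 372 MPa.
φR_n = 0.75 × 372 × 784.8 × 10⁻³ = 219 kN.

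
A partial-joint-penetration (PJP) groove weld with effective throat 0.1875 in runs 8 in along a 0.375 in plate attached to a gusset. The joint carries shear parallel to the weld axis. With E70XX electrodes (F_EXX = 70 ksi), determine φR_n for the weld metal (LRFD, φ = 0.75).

φR_n ≈ 47.2 kip

Effective throat (given) t_e = 0.1875 in.
A_we = 0.1875 × 8 = 1.5 in².
F_nw = 0.6 F_EXX = 42 ksi.
φR_n = 0.75 × 42 × 1.5 = 47.25 kip.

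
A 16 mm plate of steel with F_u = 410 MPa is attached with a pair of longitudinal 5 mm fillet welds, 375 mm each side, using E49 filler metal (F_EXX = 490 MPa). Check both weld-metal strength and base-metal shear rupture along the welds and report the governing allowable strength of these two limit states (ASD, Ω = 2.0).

t_e = 0.707 × 5 = 3.535 mm; L = 750 mm.
Weld metal: R_n/Ω = (1/2.0) × 0.6 × 490 × 3.535 × 750 × 10⁻³ = 389.7 kN.
Base metal (shear rupture): R_n/Ω = (1/2.0) × 0.6 × 410 × 16 × 750 × 10⁻³ = 1476 kN.
Governing: weld metal.

R_n/Ω ≈ 390 kN (weld metal governs)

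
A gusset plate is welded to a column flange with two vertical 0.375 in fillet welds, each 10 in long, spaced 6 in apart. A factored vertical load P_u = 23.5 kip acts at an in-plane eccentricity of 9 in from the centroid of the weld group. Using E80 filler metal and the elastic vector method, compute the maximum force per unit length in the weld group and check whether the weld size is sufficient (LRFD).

f_max ≈ 4.28 kip/in; adequate

E80XX → F_EXX = 80 ksi.
Total weld length L_w = 20 in. Treat welds as unit-width lines.
Polar moment about centroid: J = 2[d³/12 + d(b/2)²] = 2[10³/12 + 10×3²] = 346.7 in³.
Direct shear f_v = P/L_w = 23.5 / 20 = 1.175 kip/in (vertical).
Torsion M = P·e = 23.5 × 9 = 211.5 kip·in.
Critical point at (x, y) = (3, 5) from centroid. f_tx = M·y/J = 3.05 kip/in; f_ty = M·x/J = 1.83 kip/in.
Resultant f_max = √[f_tx² + (f_v + f_ty)²] = √[3.05² + (1.175 + 1.83)²] = 4.282 kip/in.
Capacity per unit length: φr_n = 0.75 × 0.6 × 80 × (0.707 × 0.375) = 9.544 kip/in.
4.282 ≤ 9.544 → adequate.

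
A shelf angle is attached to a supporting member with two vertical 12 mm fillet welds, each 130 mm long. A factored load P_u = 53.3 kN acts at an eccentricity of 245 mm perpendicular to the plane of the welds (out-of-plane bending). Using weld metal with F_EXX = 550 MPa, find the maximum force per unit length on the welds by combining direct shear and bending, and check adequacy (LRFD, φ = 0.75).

L_w = 2 × 130 = 260 mm; section modulus (unit throat) S = 2 × L²/6 = 5633 mm².
Direct shear f_v = P/L_w = 53.3×10³/260 = 205 N/mm.
Moment M = P × e = 53.3×10³ × 245 = 13058000 N·mm; bending f_b = M/S = 2318 N/mm.
f_max = √(f_v² + f_b²) = √(205² + 2318²) = 2327 N/mm.
φr_n = 0.75 × 0.6 × 550 × (0.707 × 12) = 2100 N/mm → NOT adequate.

f_max ≈ 2330 N/mm; NOT adequate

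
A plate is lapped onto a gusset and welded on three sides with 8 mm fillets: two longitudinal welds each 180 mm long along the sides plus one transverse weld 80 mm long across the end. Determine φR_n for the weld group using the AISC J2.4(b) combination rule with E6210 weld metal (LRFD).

φR_n ≈ 694 kN

E62XX → F_EXX = 620 MPa.
t_e = 0.707 × 8 = 5.656 mm.
R_nwl = 0.6 × 620 × 5.656 × 360 × 10⁻³ = 757.5 kN (longitudinal, 2 welds).
R_nwt = 0.6 × 620 × 5.656 × 80 × 10⁻³ = 168.3 kN (transverse, base value).
(i) R_nwl + R_nwt = 925.8 kN; (ii) 0.85 R_nwl + 1.5 R_nwt = 896.3 kN.
R_n = max = 925.8 kN [governs: (i)]; φR_n = 694.3 kN.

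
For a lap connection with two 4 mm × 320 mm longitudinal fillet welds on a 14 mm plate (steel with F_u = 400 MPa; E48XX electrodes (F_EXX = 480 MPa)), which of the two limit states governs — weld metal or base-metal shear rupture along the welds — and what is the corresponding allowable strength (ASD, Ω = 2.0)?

t_e = 0.707 × 4 = 2.828 mm; L = 640 mm.
Weld metal: R_n/Ω = (1/2.0) × 0.6 × 480 × 2.828 × 640 × 10⁻³ = 260.6 kN.
Base metal (shear rupture): R_n/Ω = (1/2.0) × 0.6 × 400 × 14 × 640 × 10⁻³ = 1075 kN.
Governing: weld metal.

R_n/Ω ≈ 261 kN (weld metal governs)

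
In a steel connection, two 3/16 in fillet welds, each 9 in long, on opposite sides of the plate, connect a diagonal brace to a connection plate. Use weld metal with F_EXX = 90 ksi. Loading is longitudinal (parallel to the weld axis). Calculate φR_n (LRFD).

φR_n ≈ 96.6 kips

Effective throat t_e = 0.707 × 0.1875 = 0.1326 in.
Total length L = 18 in; A_we = 0.1326 × 18 = 2.386 in².
F_nw = 0.6 F_EXX = 0.6 × 90 = 54 ksi.
φR_n = 0.75 × 54 × 2.386 = 96.64 kips.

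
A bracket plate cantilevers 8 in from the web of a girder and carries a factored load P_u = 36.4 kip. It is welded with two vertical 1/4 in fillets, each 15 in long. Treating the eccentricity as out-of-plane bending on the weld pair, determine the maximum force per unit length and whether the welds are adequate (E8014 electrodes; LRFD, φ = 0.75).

E80XX → F_EXX = 80 ksi.
L_w = 2 × 15 = 30 in; section modulus (unit throat) S = 2 × L²/6 = 75 in².
Direct shear f_v = P/L_w = 36.4/30 = 1.213 kip/in.
Moment M = P × e = 36.4 × 8 = 291.2 kip·in; bending f_b = M/S = 3.883 kip/in.
f_max = √(f_v² + f_b²) = √(1.213² + 3.883²) = 4.068 kip/in.
φr_n = 0.75 × 0.6 × 80 × (0.707 × 0.25) = 6.363 kip/in → adequate.

f_max ≈ 4.07 kip/in; adequate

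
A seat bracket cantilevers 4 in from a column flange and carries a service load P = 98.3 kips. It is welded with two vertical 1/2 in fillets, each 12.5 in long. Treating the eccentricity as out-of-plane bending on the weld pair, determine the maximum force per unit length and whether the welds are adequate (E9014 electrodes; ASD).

f_max ≈ 8.51 kip/in; adequate

E90XX → F_EXX = 90 ksi.
L_w = 2 × 12.5 = 25 in; section modulus (unit throat) S = 2 × L²/6 = 52.08 in².
Direct shear f_v = P/L_w = 98.3/25 = 3.932 kip/in.
Moment M = P × e = 98.3 × 4 = 393.2 kip·in; bending f_b = M/S = 7.549 kip/in.
f_max = √(f_v² + f_b²) = √(3.932² + 7.549²) = 8.512 kip/in.
r_n/Ω = (1/2.0) × 0.6 × 90 × (0.707 × 0.5) = 9.544 kip/in → adequate.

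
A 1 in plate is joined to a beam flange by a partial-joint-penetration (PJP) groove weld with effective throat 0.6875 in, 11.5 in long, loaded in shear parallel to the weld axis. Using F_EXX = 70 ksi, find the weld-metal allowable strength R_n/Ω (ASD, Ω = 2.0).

R_n/Ω ≈ 166 kips

Effective throat (given) t_e = 0.6875 in.
A_we = 0.6875 × 11.5 = 7.906 in².
F_nw = 0.6 F_EXX = 42 ksi.
R_n/Ω = (42 × 7.906) / 2.0 = 166 kips.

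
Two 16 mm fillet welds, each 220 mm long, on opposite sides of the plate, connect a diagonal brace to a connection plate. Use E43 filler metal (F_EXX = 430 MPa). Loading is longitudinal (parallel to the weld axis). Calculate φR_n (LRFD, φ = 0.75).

Effective throat t_e = 0.707 × 16 = 11.31 mm.
Total length L = 440 mm; A_we = 11.31 × 440 = 4977 mm².
F_nw = 0.6 F_EXX = 0.6 × 430 = 258 MPa.
φR_n = 0.75 × 258 × 4977 × 10⁻³ = 963.1 kN.

φR_n ≈ 963 kN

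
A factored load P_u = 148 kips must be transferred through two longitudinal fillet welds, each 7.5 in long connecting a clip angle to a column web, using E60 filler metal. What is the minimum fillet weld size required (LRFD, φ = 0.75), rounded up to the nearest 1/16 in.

E60XX → F_EXX = 60 ksi.
Total weld length L = 15 in.
Required throat t_e = P_u / (φ × 0.6 F_EXX × L) = 148 / (0.75 × 0.6 × 60 × 15) = 0.3654 in.
Required leg w = t_e / 0.707 = 0.5169 in → use 9/16 in.

w = 9/16 in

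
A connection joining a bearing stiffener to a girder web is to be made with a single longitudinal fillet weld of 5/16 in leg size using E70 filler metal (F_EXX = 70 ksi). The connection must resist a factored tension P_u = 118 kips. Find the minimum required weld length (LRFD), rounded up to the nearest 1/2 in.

Throat t_e = 0.707 × 0.3125 = 0.2209 in.
φr_n = 0.75 × 0.6 × 70 × 0.2209 = 6.96 kips/in.
L_req = P_u / φr_n = 118 / 6.96 = 16.96 in total.
Round up → use L = 17 in.

L = 17 in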